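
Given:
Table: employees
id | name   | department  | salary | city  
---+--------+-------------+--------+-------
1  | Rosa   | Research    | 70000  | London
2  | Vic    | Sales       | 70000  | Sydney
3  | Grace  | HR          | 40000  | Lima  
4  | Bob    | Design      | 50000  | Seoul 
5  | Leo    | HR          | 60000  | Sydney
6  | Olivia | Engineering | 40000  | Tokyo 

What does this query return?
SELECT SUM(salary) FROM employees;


SUM(salary) = 70000 + 70000 + 40000 + 50000 + 60000 + 40000 = 330000

330000


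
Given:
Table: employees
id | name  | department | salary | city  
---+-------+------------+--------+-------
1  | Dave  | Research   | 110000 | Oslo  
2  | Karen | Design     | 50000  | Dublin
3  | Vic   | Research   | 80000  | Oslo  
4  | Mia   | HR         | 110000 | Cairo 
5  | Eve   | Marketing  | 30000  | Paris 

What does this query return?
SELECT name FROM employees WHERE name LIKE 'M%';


LIKE 'M%' matches names starting with 'M'
Matching: 1

1 rows:
Mia


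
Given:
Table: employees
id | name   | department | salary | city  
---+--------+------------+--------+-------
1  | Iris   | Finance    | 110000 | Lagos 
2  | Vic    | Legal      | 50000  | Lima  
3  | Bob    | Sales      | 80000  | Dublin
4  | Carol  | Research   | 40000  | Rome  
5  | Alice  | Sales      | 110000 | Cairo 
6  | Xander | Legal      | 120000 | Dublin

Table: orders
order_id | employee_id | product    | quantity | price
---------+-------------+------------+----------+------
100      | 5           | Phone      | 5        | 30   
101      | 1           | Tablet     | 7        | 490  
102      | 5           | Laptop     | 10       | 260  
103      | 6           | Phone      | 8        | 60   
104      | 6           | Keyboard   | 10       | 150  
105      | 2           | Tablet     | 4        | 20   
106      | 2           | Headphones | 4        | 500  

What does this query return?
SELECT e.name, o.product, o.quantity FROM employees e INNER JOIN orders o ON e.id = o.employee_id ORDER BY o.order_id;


Joining employees.id = orders.employee_id:
  employee Alice (id=5) -> order Phone
  employee Iris (id=1) -> order Tablet
  employee Alice (id=5) -> order Laptop
  employee Xander (id=6) -> order Phone
  employee Xander (id=6) -> order Keyboard
  employee Vic (id=2) -> order Tablet
  employee Vic (id=2) -> order Headphones


7 rows:
Alice, Phone, 5
Iris, Tablet, 7
Alice, Laptop, 10
Xander, Phone, 8
Xander, Keyboard, 10
Vic, Tablet, 4
Vic, Headphones, 4


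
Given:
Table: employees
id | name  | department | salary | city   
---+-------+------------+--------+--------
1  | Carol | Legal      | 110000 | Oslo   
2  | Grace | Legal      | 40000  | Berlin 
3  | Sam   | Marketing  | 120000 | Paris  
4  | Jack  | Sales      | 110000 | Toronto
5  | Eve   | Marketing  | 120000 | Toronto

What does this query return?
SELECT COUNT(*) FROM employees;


COUNT(*) counts all rows

5


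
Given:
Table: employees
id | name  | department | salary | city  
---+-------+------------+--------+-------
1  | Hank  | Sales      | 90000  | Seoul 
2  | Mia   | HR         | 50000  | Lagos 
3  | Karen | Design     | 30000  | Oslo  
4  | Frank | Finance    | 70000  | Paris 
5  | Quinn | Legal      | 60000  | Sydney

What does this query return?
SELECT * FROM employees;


SELECT * returns all 5 rows with all columns

5 rows:
1, Hank, Sales, 90000, Seoul
2, Mia, HR, 50000, Lagos
3, Karen, Design, 30000, Oslo
4, Frank, Finance, 70000, Paris
5, Quinn, Legal, 60000, Sydney


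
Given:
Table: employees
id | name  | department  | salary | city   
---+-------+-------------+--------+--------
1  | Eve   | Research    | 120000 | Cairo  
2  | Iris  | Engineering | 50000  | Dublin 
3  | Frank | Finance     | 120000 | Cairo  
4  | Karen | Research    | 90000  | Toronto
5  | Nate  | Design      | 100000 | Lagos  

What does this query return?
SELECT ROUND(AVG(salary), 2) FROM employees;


SUM(salary) = 480000
COUNT = 5
ROUND(AVG, 2) = ROUND(480000 / 5, 2) = 96000.0

96000.0


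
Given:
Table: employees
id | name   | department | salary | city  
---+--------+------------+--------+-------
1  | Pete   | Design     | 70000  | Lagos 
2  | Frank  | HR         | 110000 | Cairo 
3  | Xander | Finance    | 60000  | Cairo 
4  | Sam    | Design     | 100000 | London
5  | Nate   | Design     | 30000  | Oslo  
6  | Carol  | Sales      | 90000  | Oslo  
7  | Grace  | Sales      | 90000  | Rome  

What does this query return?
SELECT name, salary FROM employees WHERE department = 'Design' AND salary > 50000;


Filtering: department = 'Design' AND salary > 50000
Matching: 2 rows

2 rows:
Pete, 70000
Sam, 100000


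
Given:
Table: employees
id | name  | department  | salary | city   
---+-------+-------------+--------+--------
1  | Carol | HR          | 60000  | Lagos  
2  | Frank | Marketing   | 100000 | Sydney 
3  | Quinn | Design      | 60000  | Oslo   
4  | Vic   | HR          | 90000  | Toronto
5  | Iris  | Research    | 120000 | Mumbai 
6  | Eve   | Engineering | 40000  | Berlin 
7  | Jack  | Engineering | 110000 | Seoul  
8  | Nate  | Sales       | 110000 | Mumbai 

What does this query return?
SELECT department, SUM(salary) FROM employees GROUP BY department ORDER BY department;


Summing salary within each department:
  Design: 60000 = 60000
  Engineering: 40000 + 110000 = 150000
  HR: 60000 + 90000 = 150000
  Marketing: 100000 = 100000
  Research: 120000 = 120000
  Sales: 110000 = 110000


6 groups:
Design, 60000
Engineering, 150000
HR, 150000
Marketing, 100000
Research, 120000
Sales, 110000


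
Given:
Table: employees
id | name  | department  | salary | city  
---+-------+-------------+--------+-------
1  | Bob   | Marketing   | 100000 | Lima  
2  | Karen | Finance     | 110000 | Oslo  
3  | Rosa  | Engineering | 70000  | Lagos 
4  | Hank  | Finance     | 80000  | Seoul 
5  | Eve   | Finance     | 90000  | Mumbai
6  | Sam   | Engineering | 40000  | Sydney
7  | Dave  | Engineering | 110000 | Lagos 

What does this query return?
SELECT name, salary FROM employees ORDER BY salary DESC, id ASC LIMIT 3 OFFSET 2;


Sort by salary DESC (id ASC tiebreak), then skip 2 and take 3
Rows 3 through 5

3 rows:
Bob, 100000
Eve, 90000
Hank, 80000


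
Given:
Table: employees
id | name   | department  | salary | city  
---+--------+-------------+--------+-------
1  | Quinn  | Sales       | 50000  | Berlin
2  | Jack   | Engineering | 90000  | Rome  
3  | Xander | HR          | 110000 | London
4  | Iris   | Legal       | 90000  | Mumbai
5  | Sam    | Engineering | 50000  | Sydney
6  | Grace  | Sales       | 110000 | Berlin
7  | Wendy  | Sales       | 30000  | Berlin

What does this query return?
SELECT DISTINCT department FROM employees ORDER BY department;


All 'department' values (row order): Sales, Engineering, HR, Legal, Engineering, Sales, Sales
Removing duplicates leaves 4 unique value(s).

4 values:
Engineering
HR
Legal
Sales


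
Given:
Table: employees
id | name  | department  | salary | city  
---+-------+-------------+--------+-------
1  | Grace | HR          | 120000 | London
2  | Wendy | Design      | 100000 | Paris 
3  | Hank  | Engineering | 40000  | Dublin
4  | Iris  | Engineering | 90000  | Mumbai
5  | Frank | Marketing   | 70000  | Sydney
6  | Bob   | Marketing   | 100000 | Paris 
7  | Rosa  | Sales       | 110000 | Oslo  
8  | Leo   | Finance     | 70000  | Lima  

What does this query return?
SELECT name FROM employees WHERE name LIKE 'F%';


LIKE 'F%' matches names starting with 'F'
Matching: 1

1 rows:
Frank


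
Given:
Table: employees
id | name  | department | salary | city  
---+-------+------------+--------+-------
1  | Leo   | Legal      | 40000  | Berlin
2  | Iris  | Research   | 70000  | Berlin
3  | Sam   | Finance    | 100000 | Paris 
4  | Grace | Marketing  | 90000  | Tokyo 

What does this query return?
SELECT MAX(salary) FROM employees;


Salaries: 40000, 70000, 100000, 90000
MAX = 100000

100000


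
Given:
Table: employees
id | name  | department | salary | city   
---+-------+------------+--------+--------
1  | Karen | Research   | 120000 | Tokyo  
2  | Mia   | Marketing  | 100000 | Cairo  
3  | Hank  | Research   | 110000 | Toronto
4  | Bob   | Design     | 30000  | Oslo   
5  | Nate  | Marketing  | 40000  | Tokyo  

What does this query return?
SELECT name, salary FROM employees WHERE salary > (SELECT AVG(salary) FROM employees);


Subquery: AVG(salary) = 80000.0
Filtering: salary > 80000.0
  Karen (120000) -> MATCH
  Mia (100000) -> MATCH
  Hank (110000) -> MATCH


3 rows:
Karen, 120000
Mia, 100000
Hank, 110000


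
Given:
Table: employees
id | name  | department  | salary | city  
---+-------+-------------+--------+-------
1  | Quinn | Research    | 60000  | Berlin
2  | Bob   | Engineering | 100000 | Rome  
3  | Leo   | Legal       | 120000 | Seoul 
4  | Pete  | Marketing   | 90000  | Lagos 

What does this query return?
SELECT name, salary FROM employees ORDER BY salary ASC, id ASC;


Sorting by salary ASC, then id ASC for ties

4 rows:
Quinn, 60000
Pete, 90000
Bob, 100000
Leo, 120000


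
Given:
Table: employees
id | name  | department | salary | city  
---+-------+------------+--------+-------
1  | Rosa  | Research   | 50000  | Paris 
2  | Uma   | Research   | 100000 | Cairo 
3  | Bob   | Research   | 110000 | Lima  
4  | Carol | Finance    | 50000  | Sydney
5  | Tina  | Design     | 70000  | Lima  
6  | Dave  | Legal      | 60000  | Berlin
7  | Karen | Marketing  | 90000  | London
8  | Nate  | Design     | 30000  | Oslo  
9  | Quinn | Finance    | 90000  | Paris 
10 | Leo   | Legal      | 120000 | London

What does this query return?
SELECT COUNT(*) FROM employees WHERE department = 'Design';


Counting rows where department = 'Design'
  Tina -> MATCH
  Nate -> MATCH


2


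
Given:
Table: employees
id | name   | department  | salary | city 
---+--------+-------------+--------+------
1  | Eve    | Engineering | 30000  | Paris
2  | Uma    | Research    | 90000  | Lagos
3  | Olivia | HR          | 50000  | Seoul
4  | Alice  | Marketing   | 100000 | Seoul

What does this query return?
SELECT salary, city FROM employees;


Projecting columns: salary, city

4 rows:
30000, Paris
90000, Lagos
50000, Seoul
100000, Seoul


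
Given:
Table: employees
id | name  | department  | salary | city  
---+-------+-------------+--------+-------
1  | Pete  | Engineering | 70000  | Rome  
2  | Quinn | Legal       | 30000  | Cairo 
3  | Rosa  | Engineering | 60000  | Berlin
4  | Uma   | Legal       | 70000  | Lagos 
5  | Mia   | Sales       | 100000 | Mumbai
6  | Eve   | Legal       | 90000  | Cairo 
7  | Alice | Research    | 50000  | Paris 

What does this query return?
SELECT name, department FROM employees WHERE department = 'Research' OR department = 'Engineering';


Filtering: department = 'Research' OR 'Engineering'
Matching: 3 rows

3 rows:
Pete, Engineering
Rosa, Engineering
Alice, Research


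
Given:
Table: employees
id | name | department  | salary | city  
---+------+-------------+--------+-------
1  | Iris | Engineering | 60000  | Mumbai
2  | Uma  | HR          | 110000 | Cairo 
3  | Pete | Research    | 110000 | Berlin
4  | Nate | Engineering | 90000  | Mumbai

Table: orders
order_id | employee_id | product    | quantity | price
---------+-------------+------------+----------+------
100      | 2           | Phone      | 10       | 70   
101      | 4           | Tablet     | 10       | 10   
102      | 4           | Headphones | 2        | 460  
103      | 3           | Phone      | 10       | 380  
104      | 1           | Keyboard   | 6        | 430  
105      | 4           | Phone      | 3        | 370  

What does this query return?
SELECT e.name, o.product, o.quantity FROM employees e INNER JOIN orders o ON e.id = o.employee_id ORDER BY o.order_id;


Joining employees.id = orders.employee_id:
  employee Uma (id=2) -> order Phone
  employee Nate (id=4) -> order Tablet
  employee Nate (id=4) -> order Headphones
  employee Pete (id=3) -> order Phone
  employee Iris (id=1) -> order Keyboard
  employee Nate (id=4) -> order Phone


6 rows:
Uma, Phone, 10
Nate, Tablet, 10
Nate, Headphones, 2
Pete, Phone, 10
Iris, Keyboard, 6
Nate, Phone, 3


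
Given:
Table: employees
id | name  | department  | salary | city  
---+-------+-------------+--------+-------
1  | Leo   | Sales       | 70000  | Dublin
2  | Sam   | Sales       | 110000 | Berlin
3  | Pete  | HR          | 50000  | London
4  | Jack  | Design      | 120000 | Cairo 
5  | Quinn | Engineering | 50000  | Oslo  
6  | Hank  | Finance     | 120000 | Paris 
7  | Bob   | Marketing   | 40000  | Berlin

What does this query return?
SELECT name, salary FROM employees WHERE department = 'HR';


Filtering: department = 'HR'
Matching rows: 1

1 rows:
Pete, 50000


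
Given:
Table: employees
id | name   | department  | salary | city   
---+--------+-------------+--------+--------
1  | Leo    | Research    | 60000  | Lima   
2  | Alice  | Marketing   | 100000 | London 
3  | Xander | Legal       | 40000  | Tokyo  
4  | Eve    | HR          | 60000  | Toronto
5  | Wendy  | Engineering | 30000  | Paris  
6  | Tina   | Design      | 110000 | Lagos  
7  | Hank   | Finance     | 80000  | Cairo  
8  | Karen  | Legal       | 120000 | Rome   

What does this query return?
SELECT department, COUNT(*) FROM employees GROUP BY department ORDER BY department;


Assigning each row to its department group:
  Leo -> Research
  Alice -> Marketing
  Xander -> Legal
  Eve -> HR
  Wendy -> Engineering
  Tina -> Design
  Hank -> Finance
  Karen -> Legal


7 groups:
Design, 1
Engineering, 1
Finance, 1
HR, 1
Legal, 2
Marketing, 1
Research, 1


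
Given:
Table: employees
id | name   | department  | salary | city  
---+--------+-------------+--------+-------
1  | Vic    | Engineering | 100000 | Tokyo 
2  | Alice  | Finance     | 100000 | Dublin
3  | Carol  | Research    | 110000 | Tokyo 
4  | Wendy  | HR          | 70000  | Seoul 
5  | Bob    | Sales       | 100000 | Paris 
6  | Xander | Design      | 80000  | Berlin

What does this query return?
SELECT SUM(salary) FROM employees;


SUM(salary) = 100000 + 100000 + 110000 + 70000 + 100000 + 80000 = 560000

560000


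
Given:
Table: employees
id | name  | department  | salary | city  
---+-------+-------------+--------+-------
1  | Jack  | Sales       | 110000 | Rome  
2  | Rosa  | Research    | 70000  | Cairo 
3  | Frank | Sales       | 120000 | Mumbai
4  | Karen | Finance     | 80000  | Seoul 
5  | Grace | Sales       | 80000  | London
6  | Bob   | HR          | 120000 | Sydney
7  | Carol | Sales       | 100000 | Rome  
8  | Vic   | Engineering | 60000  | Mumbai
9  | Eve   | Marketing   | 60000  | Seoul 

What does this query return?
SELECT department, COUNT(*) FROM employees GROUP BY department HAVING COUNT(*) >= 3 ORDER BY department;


Groups with count >= 3:
  Sales: 4 -> PASS
  Engineering: 1 -> filtered out
  Finance: 1 -> filtered out
  HR: 1 -> filtered out
  Marketing: 1 -> filtered out
  Research: 1 -> filtered out


1 groups:
Sales, 4


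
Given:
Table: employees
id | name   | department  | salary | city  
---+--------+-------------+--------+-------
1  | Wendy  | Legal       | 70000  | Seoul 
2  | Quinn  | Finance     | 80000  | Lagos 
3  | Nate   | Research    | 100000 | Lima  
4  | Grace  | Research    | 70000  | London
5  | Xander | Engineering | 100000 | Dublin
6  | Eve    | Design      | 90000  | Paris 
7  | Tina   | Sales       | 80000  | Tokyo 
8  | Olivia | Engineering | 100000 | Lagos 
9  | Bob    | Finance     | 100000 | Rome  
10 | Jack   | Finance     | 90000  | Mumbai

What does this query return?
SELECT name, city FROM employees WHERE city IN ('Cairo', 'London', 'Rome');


Filtering: city IN ('Cairo', 'London', 'Rome')
Matching: 2 rows

2 rows:
Grace, London
Bob, Rome


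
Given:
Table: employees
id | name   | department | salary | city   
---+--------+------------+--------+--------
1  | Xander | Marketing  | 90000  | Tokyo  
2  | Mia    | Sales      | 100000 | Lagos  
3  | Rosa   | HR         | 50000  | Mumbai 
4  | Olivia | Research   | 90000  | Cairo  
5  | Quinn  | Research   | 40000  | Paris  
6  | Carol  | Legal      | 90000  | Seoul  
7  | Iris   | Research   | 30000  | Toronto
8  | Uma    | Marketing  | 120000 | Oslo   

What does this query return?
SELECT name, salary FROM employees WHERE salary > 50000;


Filtering: salary > 50000
Matching: 5 rows

5 rows:
Xander, 90000
Mia, 100000
Olivia, 90000
Carol, 90000
Uma, 120000


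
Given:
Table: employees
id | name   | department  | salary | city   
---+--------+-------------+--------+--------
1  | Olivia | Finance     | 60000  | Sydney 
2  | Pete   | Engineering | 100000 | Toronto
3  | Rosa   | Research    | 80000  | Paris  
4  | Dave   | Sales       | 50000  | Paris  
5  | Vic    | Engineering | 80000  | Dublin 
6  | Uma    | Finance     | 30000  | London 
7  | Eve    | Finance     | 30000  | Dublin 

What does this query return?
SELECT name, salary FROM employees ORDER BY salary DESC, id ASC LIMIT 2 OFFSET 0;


Sort by salary DESC (id ASC tiebreak), then skip 0 and take 2
Rows 1 through 2

2 rows:
Pete, 100000
Rosa, 80000


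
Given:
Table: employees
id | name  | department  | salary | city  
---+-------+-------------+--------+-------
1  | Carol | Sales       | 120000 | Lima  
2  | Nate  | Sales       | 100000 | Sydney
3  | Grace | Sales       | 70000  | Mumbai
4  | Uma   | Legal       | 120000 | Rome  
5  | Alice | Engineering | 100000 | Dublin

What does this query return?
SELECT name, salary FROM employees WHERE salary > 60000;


Filtering: salary > 60000
Matching: 5 rows

5 rows:
Carol, 120000
Nate, 100000
Grace, 70000
Uma, 120000
Alice, 100000


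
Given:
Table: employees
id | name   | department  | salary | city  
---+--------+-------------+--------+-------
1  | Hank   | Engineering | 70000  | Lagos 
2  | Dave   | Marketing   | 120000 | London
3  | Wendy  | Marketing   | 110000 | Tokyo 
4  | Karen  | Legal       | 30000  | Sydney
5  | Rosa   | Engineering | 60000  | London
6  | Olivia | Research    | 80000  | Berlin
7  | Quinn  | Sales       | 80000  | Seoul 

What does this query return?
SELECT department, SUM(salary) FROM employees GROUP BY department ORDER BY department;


Summing salary within each department:
  Engineering: 70000 + 60000 = 130000
  Legal: 30000 = 30000
  Marketing: 120000 + 110000 = 230000
  Research: 80000 = 80000
  Sales: 80000 = 80000


5 groups:
Engineering, 130000
Legal, 30000
Marketing, 230000
Research, 80000
Sales, 80000


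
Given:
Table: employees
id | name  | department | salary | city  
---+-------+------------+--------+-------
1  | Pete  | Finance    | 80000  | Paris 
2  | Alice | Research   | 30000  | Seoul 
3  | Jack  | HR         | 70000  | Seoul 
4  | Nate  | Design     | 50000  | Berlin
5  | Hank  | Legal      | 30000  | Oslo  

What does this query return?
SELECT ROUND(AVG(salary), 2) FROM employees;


SUM(salary) = 260000
COUNT = 5
ROUND(AVG, 2) = ROUND(260000 / 5, 2) = 52000.0

52000.0


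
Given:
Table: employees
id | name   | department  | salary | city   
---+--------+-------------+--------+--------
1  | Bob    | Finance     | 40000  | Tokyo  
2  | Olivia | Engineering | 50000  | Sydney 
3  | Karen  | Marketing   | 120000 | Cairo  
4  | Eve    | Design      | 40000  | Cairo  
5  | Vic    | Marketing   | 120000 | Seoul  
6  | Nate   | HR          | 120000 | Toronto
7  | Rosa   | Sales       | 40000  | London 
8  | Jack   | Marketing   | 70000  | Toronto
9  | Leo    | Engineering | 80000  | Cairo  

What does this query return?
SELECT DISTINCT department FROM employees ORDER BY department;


All 'department' values (row order): Finance, Engineering, Marketing, Design, Marketing, HR, Sales, Marketing, Engineering
Removing duplicates leaves 6 unique value(s).

6 values:
Design
Engineering
Finance
HR
Marketing
Sales


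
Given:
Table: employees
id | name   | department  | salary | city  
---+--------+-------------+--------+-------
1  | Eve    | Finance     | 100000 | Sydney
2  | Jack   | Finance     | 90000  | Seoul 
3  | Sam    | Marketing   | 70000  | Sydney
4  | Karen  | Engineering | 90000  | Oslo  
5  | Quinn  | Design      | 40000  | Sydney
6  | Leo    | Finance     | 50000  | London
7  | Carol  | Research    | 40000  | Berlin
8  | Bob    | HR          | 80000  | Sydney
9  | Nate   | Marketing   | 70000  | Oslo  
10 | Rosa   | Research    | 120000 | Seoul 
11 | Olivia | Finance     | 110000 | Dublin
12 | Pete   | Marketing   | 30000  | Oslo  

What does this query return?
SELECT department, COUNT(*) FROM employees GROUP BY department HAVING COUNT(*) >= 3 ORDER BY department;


Groups with count >= 3:
  Finance: 4 -> PASS
  Marketing: 3 -> PASS
  Design: 1 -> filtered out
  Engineering: 1 -> filtered out
  HR: 1 -> filtered out
  Research: 2 -> filtered out


2 groups:
Finance, 4
Marketing, 3


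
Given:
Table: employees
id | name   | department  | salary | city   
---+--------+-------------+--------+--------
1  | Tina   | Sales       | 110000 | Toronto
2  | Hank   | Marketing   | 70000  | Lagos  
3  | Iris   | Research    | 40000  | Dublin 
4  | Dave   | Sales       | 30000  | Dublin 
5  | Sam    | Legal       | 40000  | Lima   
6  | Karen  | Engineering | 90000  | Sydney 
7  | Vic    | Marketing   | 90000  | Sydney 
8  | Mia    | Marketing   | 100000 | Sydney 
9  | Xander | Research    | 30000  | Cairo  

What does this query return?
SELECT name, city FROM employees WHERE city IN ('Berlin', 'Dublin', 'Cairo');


Filtering: city IN ('Berlin', 'Dublin', 'Cairo')
Matching: 3 rows

3 rows:
Iris, Dublin
Dave, Dublin
Xander, Cairo


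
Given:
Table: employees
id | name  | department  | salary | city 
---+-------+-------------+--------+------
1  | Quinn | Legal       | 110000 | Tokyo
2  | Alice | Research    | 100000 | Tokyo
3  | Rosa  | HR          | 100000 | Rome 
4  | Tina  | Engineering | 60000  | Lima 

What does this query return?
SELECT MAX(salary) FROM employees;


Salaries: 110000, 100000, 100000, 60000
MAX = 110000

110000


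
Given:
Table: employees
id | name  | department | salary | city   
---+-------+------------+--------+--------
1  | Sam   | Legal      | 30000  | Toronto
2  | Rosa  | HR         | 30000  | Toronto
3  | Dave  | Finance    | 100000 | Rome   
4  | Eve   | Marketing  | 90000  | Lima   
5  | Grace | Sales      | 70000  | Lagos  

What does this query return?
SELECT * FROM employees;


SELECT * returns all 5 rows with all columns

5 rows:
1, Sam, Legal, 30000, Toronto
2, Rosa, HR, 30000, Toronto
3, Dave, Finance, 100000, Rome
4, Eve, Marketing, 90000, Lima
5, Grace, Sales, 70000, Lagos


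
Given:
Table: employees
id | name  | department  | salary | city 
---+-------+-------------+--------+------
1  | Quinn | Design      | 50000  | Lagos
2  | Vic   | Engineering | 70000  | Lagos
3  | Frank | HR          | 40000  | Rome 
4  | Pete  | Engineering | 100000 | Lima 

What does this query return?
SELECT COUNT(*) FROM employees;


COUNT(*) counts all rows

4


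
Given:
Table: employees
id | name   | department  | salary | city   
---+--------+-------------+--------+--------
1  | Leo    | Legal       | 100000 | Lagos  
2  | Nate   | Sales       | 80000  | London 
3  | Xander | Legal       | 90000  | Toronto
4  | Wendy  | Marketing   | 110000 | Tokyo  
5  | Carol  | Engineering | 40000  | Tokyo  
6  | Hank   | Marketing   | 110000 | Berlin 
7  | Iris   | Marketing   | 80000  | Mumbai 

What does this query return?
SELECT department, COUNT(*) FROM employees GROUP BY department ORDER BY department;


Assigning each row to its department group:
  Leo -> Legal
  Nate -> Sales
  Xander -> Legal
  Wendy -> Marketing
  Carol -> Engineering
  Hank -> Marketing
  Iris -> Marketing


4 groups:
Engineering, 1
Legal, 2
Marketing, 3
Sales, 1


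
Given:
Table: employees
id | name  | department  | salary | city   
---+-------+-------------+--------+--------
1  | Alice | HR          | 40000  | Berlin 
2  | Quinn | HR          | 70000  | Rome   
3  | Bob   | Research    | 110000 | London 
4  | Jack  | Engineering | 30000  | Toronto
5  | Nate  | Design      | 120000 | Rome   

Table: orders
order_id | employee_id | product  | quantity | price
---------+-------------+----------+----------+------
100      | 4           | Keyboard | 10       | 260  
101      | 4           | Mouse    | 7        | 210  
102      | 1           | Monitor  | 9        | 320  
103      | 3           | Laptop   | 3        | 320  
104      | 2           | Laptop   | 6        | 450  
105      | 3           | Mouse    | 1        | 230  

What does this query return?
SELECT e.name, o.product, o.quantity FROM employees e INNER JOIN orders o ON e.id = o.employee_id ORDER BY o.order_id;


Joining employees.id = orders.employee_id:
  employee Jack (id=4) -> order Keyboard
  employee Jack (id=4) -> order Mouse
  employee Alice (id=1) -> order Monitor
  employee Bob (id=3) -> order Laptop
  employee Quinn (id=2) -> order Laptop
  employee Bob (id=3) -> order Mouse


6 rows:
Jack, Keyboard, 10
Jack, Mouse, 7
Alice, Monitor, 9
Bob, Laptop, 3
Quinn, Laptop, 6
Bob, Mouse, 1


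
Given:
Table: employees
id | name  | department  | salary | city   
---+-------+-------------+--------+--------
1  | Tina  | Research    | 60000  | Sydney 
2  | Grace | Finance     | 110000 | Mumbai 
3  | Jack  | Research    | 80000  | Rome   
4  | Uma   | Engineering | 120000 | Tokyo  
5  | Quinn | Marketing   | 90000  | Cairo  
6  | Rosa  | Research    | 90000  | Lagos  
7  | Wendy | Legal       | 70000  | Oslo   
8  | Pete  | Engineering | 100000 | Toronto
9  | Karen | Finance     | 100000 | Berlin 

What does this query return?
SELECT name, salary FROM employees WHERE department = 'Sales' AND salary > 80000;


Filtering: department = 'Sales' AND salary > 80000
Matching: 0 rows

Empty result set (0 rows)


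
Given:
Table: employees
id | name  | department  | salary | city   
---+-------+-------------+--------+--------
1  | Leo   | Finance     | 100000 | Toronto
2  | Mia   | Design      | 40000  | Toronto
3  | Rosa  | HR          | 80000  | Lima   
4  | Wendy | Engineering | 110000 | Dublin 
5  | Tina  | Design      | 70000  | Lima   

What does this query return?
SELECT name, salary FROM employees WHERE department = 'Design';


Filtering: department = 'Design'
Matching rows: 2

2 rows:
Mia, 40000
Tina, 70000


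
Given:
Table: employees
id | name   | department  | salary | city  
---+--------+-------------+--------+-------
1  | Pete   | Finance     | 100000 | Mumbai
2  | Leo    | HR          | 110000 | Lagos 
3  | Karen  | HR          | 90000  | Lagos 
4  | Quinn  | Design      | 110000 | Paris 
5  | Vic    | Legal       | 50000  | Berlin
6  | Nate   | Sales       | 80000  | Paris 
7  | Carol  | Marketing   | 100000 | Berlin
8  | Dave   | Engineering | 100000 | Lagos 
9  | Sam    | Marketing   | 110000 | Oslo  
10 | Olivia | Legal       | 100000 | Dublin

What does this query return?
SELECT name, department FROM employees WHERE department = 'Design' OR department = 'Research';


Filtering: department = 'Design' OR 'Research'
Matching: 1 rows

1 rows:
Quinn, Design


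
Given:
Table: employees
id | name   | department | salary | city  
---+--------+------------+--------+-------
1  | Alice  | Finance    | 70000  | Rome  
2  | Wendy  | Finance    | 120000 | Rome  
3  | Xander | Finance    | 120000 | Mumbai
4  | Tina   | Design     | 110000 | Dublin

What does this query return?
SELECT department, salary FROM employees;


Projecting columns: department, salary

4 rows:
Finance, 70000
Finance, 120000
Finance, 120000
Design, 110000


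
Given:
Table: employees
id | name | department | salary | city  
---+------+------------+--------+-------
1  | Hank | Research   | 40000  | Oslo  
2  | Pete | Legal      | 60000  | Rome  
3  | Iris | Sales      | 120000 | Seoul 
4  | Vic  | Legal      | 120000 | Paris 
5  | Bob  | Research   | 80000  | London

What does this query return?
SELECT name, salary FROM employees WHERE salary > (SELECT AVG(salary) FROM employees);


Subquery: AVG(salary) = 84000.0
Filtering: salary > 84000.0
  Iris (120000) -> MATCH
  Vic (120000) -> MATCH


2 rows:
Iris, 120000
Vic, 120000


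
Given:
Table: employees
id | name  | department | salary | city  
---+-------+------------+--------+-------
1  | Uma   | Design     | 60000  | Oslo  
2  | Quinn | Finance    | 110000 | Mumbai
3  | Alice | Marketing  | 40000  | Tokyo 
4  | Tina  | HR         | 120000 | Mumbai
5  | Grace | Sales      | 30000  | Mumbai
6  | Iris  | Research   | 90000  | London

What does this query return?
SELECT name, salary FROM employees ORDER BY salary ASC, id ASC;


Sorting by salary ASC, then id ASC for ties

6 rows:
Grace, 30000
Alice, 40000
Uma, 60000
Iris, 90000
Quinn, 110000
Tina, 120000


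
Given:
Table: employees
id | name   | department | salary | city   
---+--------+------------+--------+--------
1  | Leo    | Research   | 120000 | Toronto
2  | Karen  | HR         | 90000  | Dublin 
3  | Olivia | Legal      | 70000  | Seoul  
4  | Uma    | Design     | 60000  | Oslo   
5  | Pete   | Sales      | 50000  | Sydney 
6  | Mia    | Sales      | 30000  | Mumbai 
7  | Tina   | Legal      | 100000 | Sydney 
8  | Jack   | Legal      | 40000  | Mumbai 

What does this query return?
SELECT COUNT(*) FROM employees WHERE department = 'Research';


Counting rows where department = 'Research'
  Leo -> MATCH


1


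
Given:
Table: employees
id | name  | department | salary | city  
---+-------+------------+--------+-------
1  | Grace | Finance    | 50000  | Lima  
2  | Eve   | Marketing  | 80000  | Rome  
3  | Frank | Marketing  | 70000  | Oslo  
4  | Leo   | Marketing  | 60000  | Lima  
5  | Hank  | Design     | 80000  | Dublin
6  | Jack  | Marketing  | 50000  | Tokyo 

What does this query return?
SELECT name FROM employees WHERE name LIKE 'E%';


LIKE 'E%' matches names starting with 'E'
Matching: 1

1 rows:
Eve


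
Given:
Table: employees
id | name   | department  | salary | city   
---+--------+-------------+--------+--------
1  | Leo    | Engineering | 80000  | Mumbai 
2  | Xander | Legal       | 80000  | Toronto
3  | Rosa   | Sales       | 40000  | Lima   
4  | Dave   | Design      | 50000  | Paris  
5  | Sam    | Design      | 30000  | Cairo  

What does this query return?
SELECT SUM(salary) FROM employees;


SUM(salary) = 80000 + 80000 + 40000 + 50000 + 30000 = 280000

280000


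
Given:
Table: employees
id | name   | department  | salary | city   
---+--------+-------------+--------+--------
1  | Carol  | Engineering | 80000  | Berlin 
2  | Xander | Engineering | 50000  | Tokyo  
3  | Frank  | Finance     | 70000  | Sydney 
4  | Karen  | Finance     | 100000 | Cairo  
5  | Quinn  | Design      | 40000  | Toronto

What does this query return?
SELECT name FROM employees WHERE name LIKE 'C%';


LIKE 'C%' matches names starting with 'C'
Matching: 1

1 rows:
Carol


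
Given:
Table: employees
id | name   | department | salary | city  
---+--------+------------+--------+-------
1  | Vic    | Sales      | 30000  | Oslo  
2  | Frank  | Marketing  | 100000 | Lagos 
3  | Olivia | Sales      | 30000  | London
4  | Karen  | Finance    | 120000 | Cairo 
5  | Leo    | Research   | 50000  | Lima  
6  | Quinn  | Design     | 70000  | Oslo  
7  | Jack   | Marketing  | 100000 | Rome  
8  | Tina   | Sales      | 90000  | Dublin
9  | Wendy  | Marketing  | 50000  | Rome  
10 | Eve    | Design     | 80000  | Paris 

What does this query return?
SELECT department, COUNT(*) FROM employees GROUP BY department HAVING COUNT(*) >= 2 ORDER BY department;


Groups with count >= 2:
  Design: 2 -> PASS
  Marketing: 3 -> PASS
  Sales: 3 -> PASS
  Finance: 1 -> filtered out
  Research: 1 -> filtered out


3 groups:
Design, 2
Marketing, 3
Sales, 3


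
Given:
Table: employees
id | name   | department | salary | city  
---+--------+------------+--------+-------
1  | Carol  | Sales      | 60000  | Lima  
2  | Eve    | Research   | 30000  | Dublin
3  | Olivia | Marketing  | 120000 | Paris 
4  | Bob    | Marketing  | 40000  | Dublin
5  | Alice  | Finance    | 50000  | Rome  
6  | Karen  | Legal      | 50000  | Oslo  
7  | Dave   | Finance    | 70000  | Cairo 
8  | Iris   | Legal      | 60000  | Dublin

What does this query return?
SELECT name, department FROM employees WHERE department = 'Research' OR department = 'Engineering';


Filtering: department = 'Research' OR 'Engineering'
Matching: 1 rows

1 rows:
Eve, Research


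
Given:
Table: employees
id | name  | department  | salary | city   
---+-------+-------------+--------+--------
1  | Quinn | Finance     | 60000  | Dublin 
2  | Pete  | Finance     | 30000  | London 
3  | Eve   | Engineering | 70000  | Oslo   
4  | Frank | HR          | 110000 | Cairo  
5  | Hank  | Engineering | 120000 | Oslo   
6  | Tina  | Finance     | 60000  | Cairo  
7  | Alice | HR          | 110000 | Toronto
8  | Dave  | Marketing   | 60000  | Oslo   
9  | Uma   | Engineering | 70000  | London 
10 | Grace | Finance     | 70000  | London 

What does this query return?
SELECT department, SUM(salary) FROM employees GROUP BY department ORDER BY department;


Summing salary within each department:
  Engineering: 70000 + 120000 + 70000 = 260000
  Finance: 60000 + 30000 + 60000 + 70000 = 220000
  HR: 110000 + 110000 = 220000
  Marketing: 60000 = 60000


4 groups:
Engineering, 260000
Finance, 220000
HR, 220000
Marketing, 60000


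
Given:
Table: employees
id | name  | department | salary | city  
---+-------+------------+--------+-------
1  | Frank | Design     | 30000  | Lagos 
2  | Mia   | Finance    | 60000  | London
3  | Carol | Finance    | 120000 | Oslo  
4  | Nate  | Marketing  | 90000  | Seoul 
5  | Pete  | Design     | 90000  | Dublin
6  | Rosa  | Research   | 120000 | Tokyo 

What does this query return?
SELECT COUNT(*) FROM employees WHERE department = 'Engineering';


Counting rows where department = 'Engineering'


0


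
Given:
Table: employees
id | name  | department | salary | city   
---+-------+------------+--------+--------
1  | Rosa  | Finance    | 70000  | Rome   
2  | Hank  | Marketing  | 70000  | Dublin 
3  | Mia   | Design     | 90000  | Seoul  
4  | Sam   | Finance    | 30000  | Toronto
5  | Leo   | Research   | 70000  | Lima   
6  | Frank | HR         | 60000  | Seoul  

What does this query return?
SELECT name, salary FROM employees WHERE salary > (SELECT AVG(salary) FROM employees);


Subquery: AVG(salary) = 65000.0
Filtering: salary > 65000.0
  Rosa (70000) -> MATCH
  Hank (70000) -> MATCH
  Mia (90000) -> MATCH
  Leo (70000) -> MATCH


4 rows:
Rosa, 70000
Hank, 70000
Mia, 90000
Leo, 70000


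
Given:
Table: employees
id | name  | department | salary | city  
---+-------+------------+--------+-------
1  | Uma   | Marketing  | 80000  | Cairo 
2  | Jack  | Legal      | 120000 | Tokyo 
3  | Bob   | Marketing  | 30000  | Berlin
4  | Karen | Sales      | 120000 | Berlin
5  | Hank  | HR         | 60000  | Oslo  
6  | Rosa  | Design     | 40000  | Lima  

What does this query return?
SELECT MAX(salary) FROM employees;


Salaries: 80000, 120000, 30000, 120000, 60000, 40000
MAX = 120000

120000


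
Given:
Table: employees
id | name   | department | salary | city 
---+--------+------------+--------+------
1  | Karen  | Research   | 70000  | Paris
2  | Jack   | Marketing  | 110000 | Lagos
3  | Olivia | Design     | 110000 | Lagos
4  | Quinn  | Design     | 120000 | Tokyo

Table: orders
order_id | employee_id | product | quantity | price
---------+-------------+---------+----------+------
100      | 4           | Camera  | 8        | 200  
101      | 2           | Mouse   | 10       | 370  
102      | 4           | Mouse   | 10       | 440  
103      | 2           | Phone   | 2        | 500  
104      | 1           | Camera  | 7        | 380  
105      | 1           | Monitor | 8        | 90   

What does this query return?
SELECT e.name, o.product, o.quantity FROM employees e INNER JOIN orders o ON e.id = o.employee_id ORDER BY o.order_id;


Joining employees.id = orders.employee_id:
  employee Quinn (id=4) -> order Camera
  employee Jack (id=2) -> order Mouse
  employee Quinn (id=4) -> order Mouse
  employee Jack (id=2) -> order Phone
  employee Karen (id=1) -> order Camera
  employee Karen (id=1) -> order Monitor


6 rows:
Quinn, Camera, 8
Jack, Mouse, 10
Quinn, Mouse, 10
Jack, Phone, 2
Karen, Camera, 7
Karen, Monitor, 8


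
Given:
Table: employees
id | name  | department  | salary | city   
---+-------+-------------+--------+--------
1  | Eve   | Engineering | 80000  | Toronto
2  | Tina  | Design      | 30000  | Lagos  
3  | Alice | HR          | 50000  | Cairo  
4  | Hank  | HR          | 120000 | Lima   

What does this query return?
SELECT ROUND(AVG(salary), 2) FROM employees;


SUM(salary) = 280000
COUNT = 4
ROUND(AVG, 2) = ROUND(280000 / 4, 2) = 70000.0

70000.0


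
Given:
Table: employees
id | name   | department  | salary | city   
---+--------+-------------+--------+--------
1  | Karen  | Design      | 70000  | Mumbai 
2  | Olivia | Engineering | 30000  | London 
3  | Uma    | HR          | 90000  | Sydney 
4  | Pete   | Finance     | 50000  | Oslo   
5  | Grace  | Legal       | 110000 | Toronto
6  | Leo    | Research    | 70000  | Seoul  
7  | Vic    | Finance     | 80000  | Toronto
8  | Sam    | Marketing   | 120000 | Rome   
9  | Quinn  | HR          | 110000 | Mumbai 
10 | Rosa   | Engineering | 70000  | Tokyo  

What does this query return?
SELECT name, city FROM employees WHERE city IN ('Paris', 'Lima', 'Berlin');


Filtering: city IN ('Paris', 'Lima', 'Berlin')
Matching: 0 rows

Empty result set (0 rows)


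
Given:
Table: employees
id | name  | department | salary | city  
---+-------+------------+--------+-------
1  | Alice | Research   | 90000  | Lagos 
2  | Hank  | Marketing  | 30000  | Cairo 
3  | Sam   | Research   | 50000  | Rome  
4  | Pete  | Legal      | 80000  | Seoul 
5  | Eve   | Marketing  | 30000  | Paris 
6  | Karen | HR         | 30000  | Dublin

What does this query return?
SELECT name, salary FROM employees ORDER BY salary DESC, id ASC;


Sorting by salary DESC, then id ASC for ties

6 rows:
Alice, 90000
Pete, 80000
Sam, 50000
Hank, 30000
Eve, 30000
Karen, 30000


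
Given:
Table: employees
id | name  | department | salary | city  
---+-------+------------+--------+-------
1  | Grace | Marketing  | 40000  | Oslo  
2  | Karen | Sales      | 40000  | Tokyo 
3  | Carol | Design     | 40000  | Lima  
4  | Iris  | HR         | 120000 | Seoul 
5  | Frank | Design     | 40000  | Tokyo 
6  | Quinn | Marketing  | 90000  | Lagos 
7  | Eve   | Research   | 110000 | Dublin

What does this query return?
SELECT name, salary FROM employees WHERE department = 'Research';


Filtering: department = 'Research'
Matching rows: 1

1 rows:
Eve, 110000


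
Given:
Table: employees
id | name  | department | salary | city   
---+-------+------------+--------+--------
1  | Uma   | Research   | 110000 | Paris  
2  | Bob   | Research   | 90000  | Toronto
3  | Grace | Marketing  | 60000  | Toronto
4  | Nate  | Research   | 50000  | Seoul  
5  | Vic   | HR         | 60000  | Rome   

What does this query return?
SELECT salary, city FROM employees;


Projecting columns: salary, city

5 rows:
110000, Paris
90000, Toronto
60000, Toronto
50000, Seoul
60000, Rome


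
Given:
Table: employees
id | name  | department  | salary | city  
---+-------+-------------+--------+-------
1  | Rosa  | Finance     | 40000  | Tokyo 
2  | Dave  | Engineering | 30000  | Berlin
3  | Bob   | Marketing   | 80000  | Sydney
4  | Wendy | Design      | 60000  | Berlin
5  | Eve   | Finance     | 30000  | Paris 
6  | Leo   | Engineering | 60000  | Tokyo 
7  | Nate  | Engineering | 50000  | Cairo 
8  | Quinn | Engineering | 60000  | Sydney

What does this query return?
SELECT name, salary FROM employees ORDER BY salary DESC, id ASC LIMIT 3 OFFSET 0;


Sort by salary DESC (id ASC tiebreak), then skip 0 and take 3
Rows 1 through 3

3 rows:
Bob, 80000
Wendy, 60000
Leo, 60000


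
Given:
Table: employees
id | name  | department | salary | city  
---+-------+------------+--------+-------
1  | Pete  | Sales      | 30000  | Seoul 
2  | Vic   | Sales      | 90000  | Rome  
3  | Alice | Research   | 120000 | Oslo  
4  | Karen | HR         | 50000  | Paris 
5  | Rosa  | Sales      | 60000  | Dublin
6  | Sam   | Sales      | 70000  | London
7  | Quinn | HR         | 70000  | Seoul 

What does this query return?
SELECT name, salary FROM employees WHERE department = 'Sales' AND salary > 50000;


Filtering: department = 'Sales' AND salary > 50000
Matching: 3 rows

3 rows:
Vic, 90000
Rosa, 60000
Sam, 70000
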